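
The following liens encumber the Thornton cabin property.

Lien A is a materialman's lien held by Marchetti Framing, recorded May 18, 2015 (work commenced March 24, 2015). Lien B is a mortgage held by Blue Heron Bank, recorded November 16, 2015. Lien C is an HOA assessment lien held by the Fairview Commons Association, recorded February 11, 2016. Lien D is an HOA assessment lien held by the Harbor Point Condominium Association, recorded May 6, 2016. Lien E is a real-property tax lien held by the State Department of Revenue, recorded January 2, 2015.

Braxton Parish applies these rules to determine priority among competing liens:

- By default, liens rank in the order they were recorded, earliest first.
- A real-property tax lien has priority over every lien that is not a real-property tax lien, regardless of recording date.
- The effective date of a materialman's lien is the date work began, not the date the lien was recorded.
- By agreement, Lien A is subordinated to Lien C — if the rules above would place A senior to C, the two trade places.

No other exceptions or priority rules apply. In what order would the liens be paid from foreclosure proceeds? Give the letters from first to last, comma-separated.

Effective dates after the stated exceptions: A is treated as recorded March 24, 2015, the work-commencement date.
As a real-property tax lien, E is senior to every other lien.
Among the remaining liens, by effective date: A (March 24, 2015), B (November 16, 2015), C (February 11, 2016), D (May 6, 2016).
A is senior to C before the subordination, so the two trade places.

E, C, B, A, D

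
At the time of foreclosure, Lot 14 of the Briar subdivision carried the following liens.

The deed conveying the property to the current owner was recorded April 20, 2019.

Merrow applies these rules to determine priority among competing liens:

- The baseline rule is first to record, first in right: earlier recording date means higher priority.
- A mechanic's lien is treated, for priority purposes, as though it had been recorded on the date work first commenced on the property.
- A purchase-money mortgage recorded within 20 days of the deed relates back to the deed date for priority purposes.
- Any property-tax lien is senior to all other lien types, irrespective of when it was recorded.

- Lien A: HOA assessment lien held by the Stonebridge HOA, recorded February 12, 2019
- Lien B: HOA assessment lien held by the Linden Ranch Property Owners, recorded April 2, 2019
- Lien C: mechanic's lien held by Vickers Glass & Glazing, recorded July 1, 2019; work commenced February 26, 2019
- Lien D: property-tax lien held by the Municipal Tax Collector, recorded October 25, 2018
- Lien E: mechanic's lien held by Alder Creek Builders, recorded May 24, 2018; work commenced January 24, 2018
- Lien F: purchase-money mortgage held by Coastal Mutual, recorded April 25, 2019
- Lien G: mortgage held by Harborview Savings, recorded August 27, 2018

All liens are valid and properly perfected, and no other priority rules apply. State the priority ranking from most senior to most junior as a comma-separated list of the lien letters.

First, effective dates: C's effective date is February 26, 2019, when work began; E relates back to January 24, 2018 (work commenced); F was recorded within the 20-day window, so its effective date is the deed date April 20, 2019.
As a property-tax lien, D is senior to every other lien.
Remaining liens by effective date: E (January 24, 2018), G (August 27, 2018), A (February 12, 2019), C (February 26, 2019), B (April 2, 2019), F (April 20, 2019).

D, E, G, A, C, B, F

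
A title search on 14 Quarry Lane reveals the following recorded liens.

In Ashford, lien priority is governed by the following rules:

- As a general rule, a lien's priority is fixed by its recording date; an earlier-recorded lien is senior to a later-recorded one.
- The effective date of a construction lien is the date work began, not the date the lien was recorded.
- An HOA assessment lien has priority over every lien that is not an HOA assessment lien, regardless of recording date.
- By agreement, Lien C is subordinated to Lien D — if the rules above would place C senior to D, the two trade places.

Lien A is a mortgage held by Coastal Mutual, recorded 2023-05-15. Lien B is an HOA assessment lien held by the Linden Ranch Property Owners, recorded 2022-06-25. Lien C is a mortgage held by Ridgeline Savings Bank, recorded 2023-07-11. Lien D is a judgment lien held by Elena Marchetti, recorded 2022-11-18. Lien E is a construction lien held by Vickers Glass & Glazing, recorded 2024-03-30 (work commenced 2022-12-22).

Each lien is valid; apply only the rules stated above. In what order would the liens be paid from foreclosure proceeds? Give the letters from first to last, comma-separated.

B, D, E, A, C

First, effective dates: E is treated as recorded 2022-12-22, the work-commencement date.
B is an HOA assessment lien, so it outranks all other liens regardless of date.
Remaining liens by effective date: D (2022-11-18), E (2022-12-22), A (2023-05-15), C (2023-07-11).
C already ranks below D; the subordination has no effect.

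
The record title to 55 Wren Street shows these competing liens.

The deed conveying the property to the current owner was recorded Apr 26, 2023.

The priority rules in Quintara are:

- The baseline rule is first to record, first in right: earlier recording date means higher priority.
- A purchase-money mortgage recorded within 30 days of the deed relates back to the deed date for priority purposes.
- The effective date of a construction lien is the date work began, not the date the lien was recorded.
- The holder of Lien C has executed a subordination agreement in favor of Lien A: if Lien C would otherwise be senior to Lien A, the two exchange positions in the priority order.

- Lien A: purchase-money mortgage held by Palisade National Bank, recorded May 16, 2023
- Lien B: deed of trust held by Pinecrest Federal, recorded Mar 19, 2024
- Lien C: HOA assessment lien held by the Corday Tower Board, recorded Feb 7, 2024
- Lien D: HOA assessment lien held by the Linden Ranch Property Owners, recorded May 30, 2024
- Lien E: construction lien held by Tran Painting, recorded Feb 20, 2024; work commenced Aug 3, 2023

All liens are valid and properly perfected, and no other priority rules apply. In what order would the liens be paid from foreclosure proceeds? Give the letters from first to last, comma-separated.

A, E, C, B, D

Effective dates after the stated exceptions: A relates back to the deed date Apr 26, 2023; E relates back to Aug 3, 2023 (work commenced).
By effective date, earliest first: A (Apr 26, 2023), E (Aug 3, 2023), C (Feb 7, 2024), B (Mar 19, 2024), D (May 30, 2024).
Since C is not senior to A, the subordination leaves the order unchanged.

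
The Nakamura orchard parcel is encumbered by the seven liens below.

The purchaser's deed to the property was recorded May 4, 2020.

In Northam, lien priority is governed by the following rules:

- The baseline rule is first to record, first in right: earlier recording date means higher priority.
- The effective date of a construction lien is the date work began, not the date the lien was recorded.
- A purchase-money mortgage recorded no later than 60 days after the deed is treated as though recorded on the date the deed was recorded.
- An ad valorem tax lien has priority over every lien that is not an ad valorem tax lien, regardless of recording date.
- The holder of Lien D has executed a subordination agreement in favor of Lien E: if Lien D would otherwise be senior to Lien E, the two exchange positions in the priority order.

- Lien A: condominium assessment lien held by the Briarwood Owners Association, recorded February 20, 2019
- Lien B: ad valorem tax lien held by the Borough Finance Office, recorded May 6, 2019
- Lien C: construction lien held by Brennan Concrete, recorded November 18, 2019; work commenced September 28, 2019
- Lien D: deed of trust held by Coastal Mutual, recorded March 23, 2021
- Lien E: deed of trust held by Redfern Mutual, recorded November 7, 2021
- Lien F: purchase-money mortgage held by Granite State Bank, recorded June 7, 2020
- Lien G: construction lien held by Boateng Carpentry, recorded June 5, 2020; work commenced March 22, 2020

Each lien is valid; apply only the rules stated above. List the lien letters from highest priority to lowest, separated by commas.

Effective dates: C relates back to September 28, 2019 (work commenced); F's effective date is the deed date, May 4, 2020; G is treated as recorded March 22, 2020, the work-commencement date.
B, as an ad valorem tax lien, has superpriority and ranks first.
Remaining liens by effective date: A (February 20, 2019), C (September 28, 2019), G (March 22, 2020), F (May 4, 2020), D (March 23, 2021), E (November 7, 2021).
D would otherwise be senior to E, so under the subordination agreement D and E exchange positions.

B, A, C, G, F, E, D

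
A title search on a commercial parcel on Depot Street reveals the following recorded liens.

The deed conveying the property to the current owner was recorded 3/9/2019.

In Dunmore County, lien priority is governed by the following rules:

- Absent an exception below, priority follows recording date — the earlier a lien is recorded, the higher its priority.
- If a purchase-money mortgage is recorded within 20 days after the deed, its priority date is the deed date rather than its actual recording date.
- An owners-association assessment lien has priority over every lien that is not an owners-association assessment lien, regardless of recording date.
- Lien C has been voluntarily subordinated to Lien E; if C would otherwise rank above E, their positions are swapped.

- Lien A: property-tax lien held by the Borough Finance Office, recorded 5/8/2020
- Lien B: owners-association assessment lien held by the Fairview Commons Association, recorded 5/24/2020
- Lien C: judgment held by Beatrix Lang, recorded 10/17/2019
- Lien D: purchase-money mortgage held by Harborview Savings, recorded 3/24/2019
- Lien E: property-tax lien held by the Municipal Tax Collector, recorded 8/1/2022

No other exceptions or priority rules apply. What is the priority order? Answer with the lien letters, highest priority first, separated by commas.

Effective dates after the stated exceptions: D was recorded within the 20-day window, so its effective date is the deed date 3/9/2019.
B, as an owners-association assessment lien, has superpriority and ranks first.
The other liens, earliest effective date first: D (3/9/2019), C (10/17/2019), A (5/8/2020), E (8/1/2022).
Because C would otherwise rank above E, the subordination swaps them.

B, D, E, A, C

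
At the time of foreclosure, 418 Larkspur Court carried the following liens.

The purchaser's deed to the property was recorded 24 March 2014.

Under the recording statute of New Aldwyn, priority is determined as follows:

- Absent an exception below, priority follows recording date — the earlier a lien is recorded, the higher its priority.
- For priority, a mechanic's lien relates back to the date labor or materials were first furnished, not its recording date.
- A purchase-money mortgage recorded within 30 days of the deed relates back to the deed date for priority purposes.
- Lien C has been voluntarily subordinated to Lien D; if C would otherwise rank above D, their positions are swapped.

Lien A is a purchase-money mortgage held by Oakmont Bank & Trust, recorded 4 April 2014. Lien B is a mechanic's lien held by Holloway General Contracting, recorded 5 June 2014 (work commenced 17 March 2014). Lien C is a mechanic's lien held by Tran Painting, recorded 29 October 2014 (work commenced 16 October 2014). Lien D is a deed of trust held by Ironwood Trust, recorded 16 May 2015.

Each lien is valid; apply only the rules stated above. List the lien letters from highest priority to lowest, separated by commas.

B, A, D, C

Adjusting effective dates: A was recorded within the 30-day window, so its effective date is the deed date 24 March 2014; B relates back to 17 March 2014 (work commenced); C is treated as recorded 16 October 2014, the work-commencement date.
By effective date, earliest first: B (17 March 2014), A (24 March 2014), C (16 October 2014), D (16 May 2015).
C would otherwise be senior to D, so under the subordination agreement C and D exchange positions.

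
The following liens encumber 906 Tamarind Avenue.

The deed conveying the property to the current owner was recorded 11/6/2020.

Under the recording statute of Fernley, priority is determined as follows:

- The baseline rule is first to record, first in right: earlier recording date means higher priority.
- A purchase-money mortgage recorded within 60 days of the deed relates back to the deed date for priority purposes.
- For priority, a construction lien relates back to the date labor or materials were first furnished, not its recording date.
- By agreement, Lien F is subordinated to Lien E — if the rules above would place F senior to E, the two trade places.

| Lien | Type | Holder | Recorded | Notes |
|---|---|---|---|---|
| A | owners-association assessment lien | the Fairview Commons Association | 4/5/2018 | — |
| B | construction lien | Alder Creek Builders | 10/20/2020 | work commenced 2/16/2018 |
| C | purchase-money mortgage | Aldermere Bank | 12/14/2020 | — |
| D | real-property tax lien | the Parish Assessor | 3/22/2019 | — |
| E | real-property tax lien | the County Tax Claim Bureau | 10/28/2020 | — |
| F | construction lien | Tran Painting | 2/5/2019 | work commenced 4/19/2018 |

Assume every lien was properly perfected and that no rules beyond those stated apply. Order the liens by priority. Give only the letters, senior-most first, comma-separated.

B, A, E, D, F, C

Adjusting effective dates: B relates back to 2/16/2018 (work commenced); C's effective date is the deed date, 11/6/2020; F relates back to 4/19/2018 (work commenced).
Ordering by effective date: B (2/16/2018), A (4/5/2018), F (4/19/2018), D (3/22/2019), E (10/28/2020), C (11/6/2020).
F is senior to E before the subordination, so the two trade places.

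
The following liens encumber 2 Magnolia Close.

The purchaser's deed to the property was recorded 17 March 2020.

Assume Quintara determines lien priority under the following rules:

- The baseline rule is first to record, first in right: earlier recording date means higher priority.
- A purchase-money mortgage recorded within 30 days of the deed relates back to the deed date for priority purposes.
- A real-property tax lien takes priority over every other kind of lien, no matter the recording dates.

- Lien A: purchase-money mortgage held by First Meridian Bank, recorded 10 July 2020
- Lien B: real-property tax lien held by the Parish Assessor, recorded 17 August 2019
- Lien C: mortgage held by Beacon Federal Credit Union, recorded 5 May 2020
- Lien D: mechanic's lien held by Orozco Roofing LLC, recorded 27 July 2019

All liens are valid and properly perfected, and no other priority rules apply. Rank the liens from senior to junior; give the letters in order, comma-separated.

Adjusting effective dates: A was recorded 115 days after the deed — beyond 30 days — so no relation-back applies.
B is a real-property tax lien, so it outranks all other liens regardless of date.
The other liens, earliest effective date first: D (27 July 2019), C (5 May 2020), A (10 July 2020).

B, D, C, A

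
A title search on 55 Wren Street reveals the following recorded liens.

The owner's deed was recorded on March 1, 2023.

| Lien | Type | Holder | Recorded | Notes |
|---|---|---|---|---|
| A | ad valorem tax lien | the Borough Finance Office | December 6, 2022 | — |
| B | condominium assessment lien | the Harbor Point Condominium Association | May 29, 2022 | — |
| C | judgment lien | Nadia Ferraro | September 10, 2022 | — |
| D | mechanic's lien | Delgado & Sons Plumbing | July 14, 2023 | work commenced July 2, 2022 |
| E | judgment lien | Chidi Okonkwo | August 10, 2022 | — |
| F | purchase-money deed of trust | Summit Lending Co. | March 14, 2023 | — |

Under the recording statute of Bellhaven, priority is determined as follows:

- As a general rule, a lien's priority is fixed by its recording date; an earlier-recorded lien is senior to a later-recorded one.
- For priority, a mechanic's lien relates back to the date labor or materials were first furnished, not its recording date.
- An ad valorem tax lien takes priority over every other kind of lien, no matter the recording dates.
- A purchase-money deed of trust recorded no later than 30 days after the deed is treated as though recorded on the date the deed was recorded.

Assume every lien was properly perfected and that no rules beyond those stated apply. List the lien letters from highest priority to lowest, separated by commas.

A, B, D, E, C, F

Effective dates: D's effective date is July 2, 2022, when work began; F's effective date is the deed date, March 1, 2023.
As an ad valorem tax lien, A is senior to every other lien.
Ordering the rest by effective date: B (May 29, 2022), D (July 2, 2022), E (August 10, 2022), C (September 10, 2022), F (March 1, 2023).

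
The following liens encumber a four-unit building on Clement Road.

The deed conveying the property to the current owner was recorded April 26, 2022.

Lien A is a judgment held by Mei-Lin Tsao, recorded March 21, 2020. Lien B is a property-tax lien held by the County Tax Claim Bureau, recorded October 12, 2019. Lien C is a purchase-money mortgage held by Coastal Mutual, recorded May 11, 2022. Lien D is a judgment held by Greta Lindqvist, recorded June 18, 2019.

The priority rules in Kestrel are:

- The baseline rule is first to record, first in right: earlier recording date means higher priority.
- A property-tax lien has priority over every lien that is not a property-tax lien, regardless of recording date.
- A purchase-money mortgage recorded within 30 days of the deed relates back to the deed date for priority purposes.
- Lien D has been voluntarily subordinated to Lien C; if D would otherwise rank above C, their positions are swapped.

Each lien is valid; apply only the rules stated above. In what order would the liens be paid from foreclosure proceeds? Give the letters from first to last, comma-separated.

Adjusting effective dates: C's effective date is the deed date, April 26, 2022.
B, as a property-tax lien, has superpriority and ranks first.
Among the remaining liens, by effective date: D (June 18, 2019), A (March 21, 2020), C (April 26, 2022).
Because D would otherwise rank above C, the subordination swaps them.

B, C, A, D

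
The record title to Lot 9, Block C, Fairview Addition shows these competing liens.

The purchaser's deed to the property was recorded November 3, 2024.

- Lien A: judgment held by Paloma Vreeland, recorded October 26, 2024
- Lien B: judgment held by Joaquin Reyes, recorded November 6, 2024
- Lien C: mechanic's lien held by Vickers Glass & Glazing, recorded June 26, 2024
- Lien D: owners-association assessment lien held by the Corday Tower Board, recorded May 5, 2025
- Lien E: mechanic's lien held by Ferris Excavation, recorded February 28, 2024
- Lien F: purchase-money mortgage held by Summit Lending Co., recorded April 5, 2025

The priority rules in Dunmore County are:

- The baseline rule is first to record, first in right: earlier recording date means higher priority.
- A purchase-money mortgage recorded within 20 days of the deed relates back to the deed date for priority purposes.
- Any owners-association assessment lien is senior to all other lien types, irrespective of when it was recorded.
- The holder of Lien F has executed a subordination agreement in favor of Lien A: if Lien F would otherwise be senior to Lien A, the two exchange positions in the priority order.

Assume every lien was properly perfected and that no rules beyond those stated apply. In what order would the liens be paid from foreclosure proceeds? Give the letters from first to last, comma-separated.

D, E, C, A, B, F

Effective dates after the stated exceptions: F missed the 20-day window (153 days after the deed), so its recording date stands.
D is an owners-association assessment lien and takes priority over every other lien.
The other liens, earliest effective date first: E (February 28, 2024), C (June 26, 2024), A (October 26, 2024), B (November 6, 2024), F (April 5, 2025).
Since F is not senior to A, the subordination leaves the order unchanged.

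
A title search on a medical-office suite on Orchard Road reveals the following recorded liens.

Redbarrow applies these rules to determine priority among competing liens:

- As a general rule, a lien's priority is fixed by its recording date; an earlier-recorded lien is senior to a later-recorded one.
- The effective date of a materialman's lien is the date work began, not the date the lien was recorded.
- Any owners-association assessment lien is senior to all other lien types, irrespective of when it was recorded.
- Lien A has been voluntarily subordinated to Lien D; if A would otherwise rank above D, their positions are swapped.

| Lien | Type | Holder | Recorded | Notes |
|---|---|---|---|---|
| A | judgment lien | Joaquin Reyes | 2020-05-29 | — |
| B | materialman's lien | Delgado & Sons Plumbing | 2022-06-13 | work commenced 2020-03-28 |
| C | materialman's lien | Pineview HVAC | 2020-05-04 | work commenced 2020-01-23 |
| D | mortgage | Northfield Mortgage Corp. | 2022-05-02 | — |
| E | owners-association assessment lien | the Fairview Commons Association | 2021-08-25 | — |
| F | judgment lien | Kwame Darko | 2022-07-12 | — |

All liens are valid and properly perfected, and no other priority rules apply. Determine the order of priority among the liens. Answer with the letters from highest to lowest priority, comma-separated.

Effective dates after the stated exceptions: B's effective date is 2020-03-28, when work began; C is treated as recorded 2020-01-23, the work-commencement date.
E, as an owners-association assessment lien, has superpriority and ranks first.
Ordering the rest by effective date: C (2020-01-23), B (2020-03-28), A (2020-05-29), D (2022-05-02), F (2022-07-12).
A is senior to D before the subordination, so the two trade places.

E, C, B, D, A, F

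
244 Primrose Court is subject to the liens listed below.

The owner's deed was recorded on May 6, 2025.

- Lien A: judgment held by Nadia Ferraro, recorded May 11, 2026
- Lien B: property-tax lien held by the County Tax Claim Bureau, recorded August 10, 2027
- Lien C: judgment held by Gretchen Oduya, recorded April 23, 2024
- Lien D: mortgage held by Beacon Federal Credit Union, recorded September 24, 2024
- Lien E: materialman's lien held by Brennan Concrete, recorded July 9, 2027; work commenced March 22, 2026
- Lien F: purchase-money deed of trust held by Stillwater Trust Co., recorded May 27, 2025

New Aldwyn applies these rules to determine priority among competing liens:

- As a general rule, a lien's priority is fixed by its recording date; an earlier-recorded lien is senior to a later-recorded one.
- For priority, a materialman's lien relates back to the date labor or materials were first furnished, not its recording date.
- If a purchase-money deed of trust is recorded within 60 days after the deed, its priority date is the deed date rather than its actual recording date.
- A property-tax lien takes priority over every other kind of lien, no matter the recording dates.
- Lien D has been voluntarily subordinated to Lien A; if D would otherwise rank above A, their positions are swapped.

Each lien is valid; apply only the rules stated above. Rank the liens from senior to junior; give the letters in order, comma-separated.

B, C, A, F, E, D

First, effective dates: E relates back to March 22, 2026 (work commenced); F relates back to the deed date May 6, 2025.
B, as a property-tax lien, has superpriority and ranks first.
The other liens, earliest effective date first: C (April 23, 2024), D (September 24, 2024), F (May 6, 2025), E (March 22, 2026), A (May 11, 2026).
The subordination applies — D was senior to A — so D and A swap.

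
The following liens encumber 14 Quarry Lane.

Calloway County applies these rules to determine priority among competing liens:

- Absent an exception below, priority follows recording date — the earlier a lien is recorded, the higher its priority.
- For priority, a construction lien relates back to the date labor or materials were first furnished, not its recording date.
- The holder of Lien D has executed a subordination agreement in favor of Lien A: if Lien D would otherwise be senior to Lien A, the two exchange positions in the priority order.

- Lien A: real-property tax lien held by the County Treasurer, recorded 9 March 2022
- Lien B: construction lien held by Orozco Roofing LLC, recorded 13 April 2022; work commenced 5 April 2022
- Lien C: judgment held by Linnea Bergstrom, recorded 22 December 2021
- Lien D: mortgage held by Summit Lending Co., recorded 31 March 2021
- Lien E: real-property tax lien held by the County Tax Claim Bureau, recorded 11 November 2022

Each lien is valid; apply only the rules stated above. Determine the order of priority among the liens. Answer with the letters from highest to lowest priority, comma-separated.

A, C, D, B, E

Effective dates after the stated exceptions: B relates back to 5 April 2022 (work commenced).
Sorted by effective date: D (31 March 2021), C (22 December 2021), A (9 March 2022), B (5 April 2022), E (11 November 2022).
The subordination applies — D was senior to A — so D and A swap.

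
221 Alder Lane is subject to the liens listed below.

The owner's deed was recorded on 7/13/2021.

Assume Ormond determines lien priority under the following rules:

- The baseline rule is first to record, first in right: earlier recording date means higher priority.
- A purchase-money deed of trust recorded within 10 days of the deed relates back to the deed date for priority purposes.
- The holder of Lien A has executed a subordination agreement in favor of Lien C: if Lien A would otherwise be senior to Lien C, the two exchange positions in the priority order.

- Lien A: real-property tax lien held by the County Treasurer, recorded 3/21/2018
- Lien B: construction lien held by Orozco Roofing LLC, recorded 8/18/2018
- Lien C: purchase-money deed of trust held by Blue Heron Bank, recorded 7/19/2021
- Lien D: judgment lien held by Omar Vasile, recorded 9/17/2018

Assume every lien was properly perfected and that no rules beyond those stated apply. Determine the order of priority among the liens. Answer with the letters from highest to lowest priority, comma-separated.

C, B, D, A

First, effective dates: C relates back to the deed date 7/13/2021.
By effective date, earliest first: A (3/21/2018), B (8/18/2018), D (9/17/2018), C (7/13/2021).
A would otherwise be senior to C, so under the subordination agreement A and C exchange positions.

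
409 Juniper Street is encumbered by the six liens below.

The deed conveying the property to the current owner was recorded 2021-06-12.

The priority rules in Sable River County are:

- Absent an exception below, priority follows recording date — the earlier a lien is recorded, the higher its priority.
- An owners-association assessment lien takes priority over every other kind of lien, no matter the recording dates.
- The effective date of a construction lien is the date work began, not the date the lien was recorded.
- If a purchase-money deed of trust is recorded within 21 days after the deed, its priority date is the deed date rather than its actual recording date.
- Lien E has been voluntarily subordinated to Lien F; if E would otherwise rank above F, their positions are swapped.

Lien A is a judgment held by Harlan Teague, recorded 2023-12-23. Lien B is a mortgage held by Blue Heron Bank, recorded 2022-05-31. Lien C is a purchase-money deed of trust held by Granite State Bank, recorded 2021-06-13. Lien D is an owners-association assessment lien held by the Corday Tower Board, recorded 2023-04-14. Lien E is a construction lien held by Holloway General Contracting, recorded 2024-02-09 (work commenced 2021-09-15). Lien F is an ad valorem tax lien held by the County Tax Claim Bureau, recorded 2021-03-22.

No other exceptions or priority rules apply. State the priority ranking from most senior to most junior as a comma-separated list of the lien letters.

Effective dates after the stated exceptions: C's effective date is the deed date, 2021-06-12; E relates back to 2021-09-15 (work commenced).
D is an owners-association assessment lien, so it outranks all other liens regardless of date.
Remaining liens by effective date: F (2021-03-22), C (2021-06-12), E (2021-09-15), B (2022-05-31), A (2023-12-23).
Since E is not senior to F, the subordination leaves the order unchanged.

D, F, C, E, B, A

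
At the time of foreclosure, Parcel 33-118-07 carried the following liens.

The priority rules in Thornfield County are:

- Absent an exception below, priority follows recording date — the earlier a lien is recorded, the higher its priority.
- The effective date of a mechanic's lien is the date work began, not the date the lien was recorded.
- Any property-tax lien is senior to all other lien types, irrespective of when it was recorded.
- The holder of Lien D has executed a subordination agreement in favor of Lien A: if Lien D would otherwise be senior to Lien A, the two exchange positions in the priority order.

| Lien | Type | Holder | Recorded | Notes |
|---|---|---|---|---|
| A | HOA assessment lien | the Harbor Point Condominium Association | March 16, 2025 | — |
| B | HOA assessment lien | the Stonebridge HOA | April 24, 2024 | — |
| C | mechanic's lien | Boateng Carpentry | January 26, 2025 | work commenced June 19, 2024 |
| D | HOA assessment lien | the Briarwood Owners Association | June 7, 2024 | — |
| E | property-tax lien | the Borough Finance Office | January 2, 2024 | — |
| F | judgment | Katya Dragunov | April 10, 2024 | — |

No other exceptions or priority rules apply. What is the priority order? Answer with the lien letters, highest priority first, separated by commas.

E, F, B, A, C, D

Effective dates: C is treated as recorded June 19, 2024, the work-commencement date.
E is a property-tax lien and takes priority over every other lien.
Remaining liens by effective date: F (April 10, 2024), B (April 24, 2024), D (June 7, 2024), C (June 19, 2024), A (March 16, 2025).
D is senior to A before the subordination, so the two trade places.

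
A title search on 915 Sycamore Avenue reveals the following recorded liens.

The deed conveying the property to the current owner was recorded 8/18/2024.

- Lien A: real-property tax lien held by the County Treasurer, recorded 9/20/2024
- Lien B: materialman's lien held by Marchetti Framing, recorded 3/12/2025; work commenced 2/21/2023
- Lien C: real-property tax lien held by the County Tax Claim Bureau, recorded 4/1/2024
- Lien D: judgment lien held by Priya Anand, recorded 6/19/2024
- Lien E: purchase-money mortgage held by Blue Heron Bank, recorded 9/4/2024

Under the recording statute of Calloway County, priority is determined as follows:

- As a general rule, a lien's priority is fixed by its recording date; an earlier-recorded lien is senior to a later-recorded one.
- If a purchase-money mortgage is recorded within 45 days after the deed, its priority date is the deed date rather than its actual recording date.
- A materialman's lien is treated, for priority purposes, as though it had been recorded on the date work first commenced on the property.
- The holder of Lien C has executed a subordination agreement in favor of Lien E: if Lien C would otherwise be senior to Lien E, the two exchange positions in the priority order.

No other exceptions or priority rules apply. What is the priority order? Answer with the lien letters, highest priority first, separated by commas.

Adjusting effective dates: B is treated as recorded 2/21/2023, the work-commencement date; E was recorded within the 45-day window, so its effective date is the deed date 8/18/2024.
Ordering by effective date: B (2/21/2023), C (4/1/2024), D (6/19/2024), E (8/18/2024), A (9/20/2024).
The subordination applies — C was senior to E — so C and E swap.

B, E, D, C, A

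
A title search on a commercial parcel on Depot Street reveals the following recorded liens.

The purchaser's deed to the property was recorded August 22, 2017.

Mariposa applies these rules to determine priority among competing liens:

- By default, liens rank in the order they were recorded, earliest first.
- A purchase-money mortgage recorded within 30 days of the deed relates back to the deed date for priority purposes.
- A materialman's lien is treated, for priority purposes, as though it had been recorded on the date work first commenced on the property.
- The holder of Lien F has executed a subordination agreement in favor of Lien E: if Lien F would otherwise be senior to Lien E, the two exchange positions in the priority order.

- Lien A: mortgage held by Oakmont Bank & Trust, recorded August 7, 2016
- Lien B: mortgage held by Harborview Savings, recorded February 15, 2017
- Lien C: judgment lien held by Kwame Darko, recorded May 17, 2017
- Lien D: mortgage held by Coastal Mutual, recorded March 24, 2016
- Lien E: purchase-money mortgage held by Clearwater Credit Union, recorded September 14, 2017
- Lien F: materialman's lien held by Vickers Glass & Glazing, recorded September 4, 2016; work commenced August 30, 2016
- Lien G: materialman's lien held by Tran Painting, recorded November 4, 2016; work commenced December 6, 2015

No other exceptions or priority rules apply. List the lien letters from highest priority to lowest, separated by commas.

Effective dates: E's effective date is the deed date, August 22, 2017; F's effective date is August 30, 2016, when work began; G's effective date is December 6, 2015, when work began.
By effective date: G (December 6, 2015), D (March 24, 2016), A (August 7, 2016), F (August 30, 2016), B (February 15, 2017), C (May 17, 2017), E (August 22, 2017).
F would otherwise be senior to E, so under the subordination agreement F and E exchange positions.

G, D, A, E, B, C, F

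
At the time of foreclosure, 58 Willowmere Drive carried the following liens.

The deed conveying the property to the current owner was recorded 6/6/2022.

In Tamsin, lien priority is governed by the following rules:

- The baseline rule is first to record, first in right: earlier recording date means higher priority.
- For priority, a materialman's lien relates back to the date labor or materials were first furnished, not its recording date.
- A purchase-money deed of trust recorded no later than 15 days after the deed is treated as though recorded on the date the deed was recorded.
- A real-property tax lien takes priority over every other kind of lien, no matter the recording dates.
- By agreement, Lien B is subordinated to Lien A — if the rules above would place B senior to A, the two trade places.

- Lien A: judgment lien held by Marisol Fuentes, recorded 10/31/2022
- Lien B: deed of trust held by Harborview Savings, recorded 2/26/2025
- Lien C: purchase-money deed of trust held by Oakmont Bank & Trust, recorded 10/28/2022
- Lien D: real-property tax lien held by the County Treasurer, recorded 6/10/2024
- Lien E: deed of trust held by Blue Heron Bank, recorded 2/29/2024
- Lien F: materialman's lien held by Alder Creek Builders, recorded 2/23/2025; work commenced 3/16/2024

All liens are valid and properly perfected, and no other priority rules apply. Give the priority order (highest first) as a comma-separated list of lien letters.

Effective dates: C was recorded 144 days after the deed, outside the 15-day window, so it keeps its recording date; F relates back to 3/16/2024 (work commenced).
D is a real-property tax lien and takes priority over every other lien.
The other liens, earliest effective date first: C (10/28/2022), A (10/31/2022), E (2/29/2024), F (3/16/2024), B (2/26/2025).
B already ranks below A; the subordination has no effect.

D, C, A, E, F, B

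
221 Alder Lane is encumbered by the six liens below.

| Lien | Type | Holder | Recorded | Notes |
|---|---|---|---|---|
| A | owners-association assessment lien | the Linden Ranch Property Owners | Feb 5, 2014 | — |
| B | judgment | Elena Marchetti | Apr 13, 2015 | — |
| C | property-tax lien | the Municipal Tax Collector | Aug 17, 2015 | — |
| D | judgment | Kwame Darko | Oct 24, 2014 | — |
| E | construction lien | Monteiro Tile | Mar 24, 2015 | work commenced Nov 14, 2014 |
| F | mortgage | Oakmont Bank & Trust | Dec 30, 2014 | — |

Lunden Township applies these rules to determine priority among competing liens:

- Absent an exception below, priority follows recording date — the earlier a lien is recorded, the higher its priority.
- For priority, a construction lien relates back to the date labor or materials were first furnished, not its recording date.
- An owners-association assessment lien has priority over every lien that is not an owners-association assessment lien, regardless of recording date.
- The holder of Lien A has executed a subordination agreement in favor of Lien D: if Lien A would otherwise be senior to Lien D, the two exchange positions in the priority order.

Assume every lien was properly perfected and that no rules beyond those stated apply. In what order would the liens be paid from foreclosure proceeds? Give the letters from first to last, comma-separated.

First, effective dates: E relates back to Nov 14, 2014 (work commenced).
A, as an owners-association assessment lien, has superpriority and ranks first.
Remaining liens by effective date: D (Oct 24, 2014), E (Nov 14, 2014), F (Dec 30, 2014), B (Apr 13, 2015), C (Aug 17, 2015).
A is senior to D before the subordination, so the two trade places.

D, A, E, F, B, C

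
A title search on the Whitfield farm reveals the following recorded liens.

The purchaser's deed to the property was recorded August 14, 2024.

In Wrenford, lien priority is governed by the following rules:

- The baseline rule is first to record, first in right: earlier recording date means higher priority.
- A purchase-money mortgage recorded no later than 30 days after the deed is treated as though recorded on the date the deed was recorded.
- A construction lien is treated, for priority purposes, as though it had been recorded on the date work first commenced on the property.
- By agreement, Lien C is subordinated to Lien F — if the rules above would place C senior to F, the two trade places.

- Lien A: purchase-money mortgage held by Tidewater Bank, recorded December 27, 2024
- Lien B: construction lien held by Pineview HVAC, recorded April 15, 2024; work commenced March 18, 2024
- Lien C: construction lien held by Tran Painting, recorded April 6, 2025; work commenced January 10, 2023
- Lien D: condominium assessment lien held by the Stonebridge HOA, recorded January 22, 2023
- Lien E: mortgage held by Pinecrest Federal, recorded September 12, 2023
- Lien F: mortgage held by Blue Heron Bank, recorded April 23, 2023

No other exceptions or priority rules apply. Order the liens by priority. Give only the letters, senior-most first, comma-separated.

Effective dates: A missed the 30-day window (135 days after the deed), so its recording date stands; B's effective date is March 18, 2024, when work began; C's effective date is January 10, 2023, when work began.
By effective date: C (January 10, 2023), D (January 22, 2023), F (April 23, 2023), E (September 12, 2023), B (March 18, 2024), A (December 27, 2024).
The subordination applies — C was senior to F — so C and F swap.

F, D, C, E, B, A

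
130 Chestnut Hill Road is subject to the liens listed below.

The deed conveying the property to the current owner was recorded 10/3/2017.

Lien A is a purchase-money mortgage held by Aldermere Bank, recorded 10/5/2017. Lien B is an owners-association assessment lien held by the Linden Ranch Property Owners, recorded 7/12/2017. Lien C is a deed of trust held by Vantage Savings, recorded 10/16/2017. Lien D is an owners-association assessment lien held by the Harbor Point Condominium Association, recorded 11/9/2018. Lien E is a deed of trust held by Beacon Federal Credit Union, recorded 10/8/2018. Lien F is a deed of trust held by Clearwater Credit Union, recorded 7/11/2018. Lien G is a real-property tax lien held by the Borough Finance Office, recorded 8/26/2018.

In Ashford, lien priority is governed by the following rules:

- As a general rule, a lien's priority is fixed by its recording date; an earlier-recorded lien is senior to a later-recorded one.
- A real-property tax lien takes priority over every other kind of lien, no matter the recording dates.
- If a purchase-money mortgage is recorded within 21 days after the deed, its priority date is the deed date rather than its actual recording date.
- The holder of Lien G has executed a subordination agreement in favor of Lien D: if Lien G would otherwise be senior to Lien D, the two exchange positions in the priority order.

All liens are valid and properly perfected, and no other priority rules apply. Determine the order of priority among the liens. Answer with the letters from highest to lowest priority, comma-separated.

Effective dates: A was recorded within the 21-day window, so its effective date is the deed date 10/3/2017.
G is a real-property tax lien, so it outranks all other liens regardless of date.
Remaining liens by effective date: B (7/12/2017), A (10/3/2017), C (10/16/2017), F (7/11/2018), E (10/8/2018), D (11/9/2018).
The subordination applies — G was senior to D — so G and D swap.

D, B, A, C, F, E, G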